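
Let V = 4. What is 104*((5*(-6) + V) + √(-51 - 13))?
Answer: -2704 + 832*I ≈ -2704.0 + 832.0*I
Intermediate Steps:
104*((5*(-6) + V) + √(-51 - 13)) = 104*((5*(-6) + 4) + √(-51 - 13)) = 104*((-30 + 4) + √(-64)) = 104*(-26 + 8*I) = -2704 + 832*I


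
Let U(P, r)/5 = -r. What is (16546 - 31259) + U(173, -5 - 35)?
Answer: -14513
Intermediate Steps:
U(P, r) = -5*r (U(P, r) = 5*(-r) = -5*r)
(16546 - 31259) + U(173, -5 - 35) = (16546 - 31259) - 5*(-5 - 35) = -14713 - 5*(-40) = -14713 + 200 = -14513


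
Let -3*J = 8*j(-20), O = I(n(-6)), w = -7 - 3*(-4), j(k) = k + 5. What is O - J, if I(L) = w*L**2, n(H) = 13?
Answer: 805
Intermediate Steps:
j(k) = 5 + k
w = 5 (w = -7 + 12 = 5)
I(L) = 5*L**2
O = 845 (O = 5*13**2 = 5*169 = 845)
J = 40 (J = -8*(5 - 20)/3 = -8*(-15)/3 = -1/3*(-120) = 40)
O - J = 845 - 1*40 = 845 - 40 = 805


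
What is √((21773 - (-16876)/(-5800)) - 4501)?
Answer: √1452330498/290 ≈ 131.41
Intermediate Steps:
√((21773 - (-16876)/(-5800)) - 4501) = √((21773 - (-16876)*(-1)/5800) - 4501) = √((21773 - 1*4219/1450) - 4501) = √((21773 - 4219/1450) - 4501) = √(31566631/1450 - 4501) = √(25040181/1450) = √1452330498/290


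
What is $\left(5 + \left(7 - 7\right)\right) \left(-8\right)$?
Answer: $-40$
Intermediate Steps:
$\left(5 + \left(7 - 7\right)\right) \left(-8\right) = \left(5 + 0\right) \left(-8\right) = 5 \left(-8\right) = -40$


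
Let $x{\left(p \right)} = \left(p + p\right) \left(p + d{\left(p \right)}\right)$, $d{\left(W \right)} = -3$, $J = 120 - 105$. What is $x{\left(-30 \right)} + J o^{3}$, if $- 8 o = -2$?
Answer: $\frac{126735}{64} \approx 1980.2$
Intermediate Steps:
$J = 15$ ($J = 120 - 105 = 15$)
$o = \frac{1}{4}$ ($o = \left(- \frac{1}{8}\right) \left(-2\right) = \frac{1}{4} \approx 0.25$)
$x{\left(p \right)} = 2 p \left(-3 + p\right)$ ($x{\left(p \right)} = \left(p + p\right) \left(p - 3\right) = 2 p \left(-3 + p\right)$)
$x{\left(-30 \right)} + J o^{3} = 2 \left(-30\right) \left(-3 - 30\right) + \frac{15}{64} = 2 \left(-30\right) \left(-33\right) + 15 \cdot \frac{1}{64} = 1980 + \frac{15}{64} = \frac{126735}{64}$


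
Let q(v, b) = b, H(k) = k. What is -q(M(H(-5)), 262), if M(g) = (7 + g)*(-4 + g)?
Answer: -262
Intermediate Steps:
M(g) = (-4 + g)*(7 + g)
-q(M(H(-5)), 262) = -1*262 = -262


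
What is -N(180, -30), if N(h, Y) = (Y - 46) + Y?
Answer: 106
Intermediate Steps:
N(h, Y) = -46 + 2*Y (N(h, Y) = (-46 + Y) + Y = -46 + 2*Y)
-N(180, -30) = -(-46 + 2*(-30)) = -(-46 - 60) = -1*(-106) = 106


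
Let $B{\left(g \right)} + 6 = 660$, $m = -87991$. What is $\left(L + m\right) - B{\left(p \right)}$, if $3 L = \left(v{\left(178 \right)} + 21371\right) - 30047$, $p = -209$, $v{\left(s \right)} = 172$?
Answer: $- \frac{274439}{3} \approx -91480.0$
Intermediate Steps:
$B{\left(g \right)} = 654$ ($B{\left(g \right)} = -6 + 660 = 654$)
$L = - \frac{8504}{3}$ ($L = \frac{\left(172 + 21371\right) - 30047}{3} = \frac{21543 - 30047}{3} = \frac{1}{3} \left(-8504\right) = - \frac{8504}{3} \approx -2834.7$)
$\left(L + m\right) - B{\left(p \right)} = \left(- \frac{8504}{3} - 87991\right) - 654 = - \frac{272477}{3} - 654 = - \frac{274439}{3}$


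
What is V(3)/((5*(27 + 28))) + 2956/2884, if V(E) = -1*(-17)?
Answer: 215482/198275 ≈ 1.0868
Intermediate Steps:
V(E) = 17
V(3)/((5*(27 + 28))) + 2956/2884 = 17/((5*(27 + 28))) + 2956/2884 = 17/((5*55)) + 2956*(1/2884) = 17/275 + 739/721 = 215482/198275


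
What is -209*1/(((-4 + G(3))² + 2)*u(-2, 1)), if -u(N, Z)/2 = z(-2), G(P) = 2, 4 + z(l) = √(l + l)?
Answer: -209/60 - 209*I/120 ≈ -3.4833 - 1.7417*I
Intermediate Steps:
z(l) = -4 + √2*√l (z(l) = -4 + √(l + l) = -4 + √(2*l) = -4 + √2*√l)
u(N, Z) = 8 - 4*I (u(N, Z) = -2*(-4 + √2*√(-2)) = -2*(-4 + √2*(I*√2)) = -2*(-4 + 2*I) = 8 - 4*I)
-209*1/(((-4 + G(3))² + 2)*u(-2, 1)) = -209*(8 + 4*I)/(80*((-4 + 2)² + 2)) = -209*(8 + 4*I)/(80*((-2)² + 2)) = -209*(8 + 4*I)/(80*(4 + 2)) = -(209/60 + 209*I/120) = -209*(48 + 24*I)/2880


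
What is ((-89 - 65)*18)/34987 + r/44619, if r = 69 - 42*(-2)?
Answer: -39443619/520361651 ≈ -0.075800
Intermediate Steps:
r = 153 (r = 69 + 84 = 153)
((-89 - 65)*18)/34987 + r/44619 = ((-89 - 65)*18)/34987 + 153/44619 = -154*18*(1/34987) + 153*(1/44619) = -2772*1/34987 + 51/14873 = -2772/34987 + 51/14873 = -39443619/520361651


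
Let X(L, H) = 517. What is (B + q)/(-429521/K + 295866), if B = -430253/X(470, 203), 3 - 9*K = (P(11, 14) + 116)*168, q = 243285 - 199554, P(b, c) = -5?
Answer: 12530950810/86484500391 ≈ 0.14489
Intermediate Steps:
q = 43731
K = -6215/3 (K = 1/3 - (-5 + 116)*168/9 = 1/3 - 37*168/3 = 1/3 - 1/9*18648 = 1/3 - 2072 = -6215/3 ≈ -2071.7)
B = -430253/517 ≈ -832.21
(B + q)/(-429521/K + 295866) = (-430253/517 + 43731)/(-429521/(-6215/3) + 295866) = 22178674/(517*(-429521*(-3/6215) + 295866)) = 22178674/(517*(1288563/6215 + 295866)) = 22178674/(517*(1840095753/6215)) = (22178674/517)*(6215/1840095753) = 12530950810/86484500391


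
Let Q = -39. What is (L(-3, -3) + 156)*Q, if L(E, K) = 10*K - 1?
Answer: -4875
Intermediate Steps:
L(E, K) = -1 + 10*K
(L(-3, -3) + 156)*Q = ((-1 + 10*(-3)) + 156)*(-39) = ((-1 - 30) + 156)*(-39) = (-31 + 156)*(-39) = 125*(-39) = -4875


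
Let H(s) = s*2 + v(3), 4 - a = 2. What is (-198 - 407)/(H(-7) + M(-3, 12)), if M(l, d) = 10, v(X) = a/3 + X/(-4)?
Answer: 7260/49 ≈ 148.16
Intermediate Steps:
a = 2 (a = 4 - 1*2 = 4 - 2 = 2)
v(X) = ⅔ - X/4 (v(X) = 2/3 + X/(-4) = 2*(⅓) + X*(-¼) = ⅔ - X/4)
H(s) = -1/12 + 2*s (H(s) = s*2 + (⅔ - ¼*3) = 2*s + (⅔ - ¾) = 2*s - 1/12 = -1/12 + 2*s)
(-198 - 407)/(H(-7) + M(-3, 12)) = (-198 - 407)/((-1/12 + 2*(-7)) + 10) = -605/((-1/12 - 14) + 10) = -605/(-169/12 + 10) = -605/(-49/12) = -605*(-12/49) = 7260/49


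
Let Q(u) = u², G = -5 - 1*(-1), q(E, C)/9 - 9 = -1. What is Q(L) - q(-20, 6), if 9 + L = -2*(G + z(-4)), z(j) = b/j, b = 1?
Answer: -287/4 ≈ -71.750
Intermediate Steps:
q(E, C) = 72 (q(E, C) = 81 + 9*(-1) = 81 - 9 = 72)
z(j) = 1/j
G = -4 (G = -5 + 1 = -4)
L = -½ (L = -9 - 2*(-4 + 1/(-4)) = -9 - 2*(-4 - ¼) = -9 - 2*(-17/4) = -9 + 17/2 = -½ ≈ -0.50000)
Q(L) - q(-20, 6) = (-½)² - 1*72 = ¼ - 72 = -287/4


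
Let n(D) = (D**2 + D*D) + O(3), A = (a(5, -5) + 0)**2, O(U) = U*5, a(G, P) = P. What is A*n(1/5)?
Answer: 377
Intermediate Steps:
O(U) = 5*U
A = 25 (A = (-5 + 0)**2 = (-5)**2 = 25)
n(D) = 15 + 2*D**2 (n(D) = (D**2 + D*D) + 5*3 = (D**2 + D**2) + 15 = 2*D**2 + 15 = 15 + 2*D**2)
A*n(1/5) = 25*(15 + 2*(1/5)**2) = 25*(15 + 2*(1/25)) = 25*(15 + 2/25) = 25*(377/25) = 377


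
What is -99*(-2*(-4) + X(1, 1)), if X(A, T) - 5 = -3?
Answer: -990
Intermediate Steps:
X(A, T) = 2 (X(A, T) = 5 - 3 = 2)
-99*(-2*(-4) + X(1, 1)) = -99*(-2*(-4) + 2) = -99*(8 + 2) = -99*10 = -990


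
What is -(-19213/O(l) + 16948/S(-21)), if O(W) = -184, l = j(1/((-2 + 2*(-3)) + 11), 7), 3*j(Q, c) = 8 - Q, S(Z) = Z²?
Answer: -11591365/81144 ≈ -142.85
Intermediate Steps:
j(Q, c) = 8/3 - Q/3 (j(Q, c) = (8 - Q)/3 = 8/3 - Q/3)
l = 23/9 (l = 8/3 - 1/(3*((-2 + 2*(-3)) + 11)) = 8/3 - 1/(3*((-2 - 6) + 11)) = 8/3 - 1/(3*(-8 + 11)) = 8/3 - ⅓/3 = 8/3 - ⅓*⅓ = 8/3 - ⅑ = 23/9 ≈ 2.5556)
-(-19213/O(l) + 16948/S(-21)) = -(-19213/(-184) + 16948/((-21)²)) = -(-19213*(-1/184) + 16948/441) = -(19213/184 + 16948*(1/441)) = -(19213/184 + 16948/441) = -1*11591365/81144 = -11591365/81144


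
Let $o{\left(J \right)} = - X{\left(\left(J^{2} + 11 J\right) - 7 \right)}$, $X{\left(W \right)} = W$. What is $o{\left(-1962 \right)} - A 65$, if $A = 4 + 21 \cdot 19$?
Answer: $-3854050$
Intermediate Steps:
$o{\left(J \right)} = 7 - J^{2} - 11 J$ ($o{\left(J \right)} = - (\left(J^{2} + 11 J\right) - 7) = - (-7 + J^{2} + 11 J) = 7 - J^{2} - 11 J$)
$A = 403$ ($A = 4 + 399 = 403$)
$o{\left(-1962 \right)} - A 65 = \left(7 - \left(-1962\right)^{2} - -21582\right) - 403 \cdot 65 = \left(7 - 3849444 + 21582\right) - 26195 = -3827855 - 26195 = -3854050$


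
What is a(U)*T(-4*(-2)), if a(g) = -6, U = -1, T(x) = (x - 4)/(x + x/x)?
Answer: -8/3 ≈ -2.6667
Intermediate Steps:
T(x) = (-4 + x)/(1 + x) (T(x) = (-4 + x)/(x + 1) = (-4 + x)/(1 + x))
a(U)*T(-4*(-2)) = -6*(-4 - 4*(-2))/(1 - 4*(-2)) = -6*(-4 + 8)/(1 + 8) = -6*4/9 = -8/3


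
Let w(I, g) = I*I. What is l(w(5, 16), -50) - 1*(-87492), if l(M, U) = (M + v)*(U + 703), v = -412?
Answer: -165219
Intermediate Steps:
w(I, g) = I**2
l(M, U) = (-412 + M)*(703 + U) (l(M, U) = (M - 412)*(U + 703) = (-412 + M)*(703 + U))
l(w(5, 16), -50) - 1*(-87492) = (-289636 - 412*(-50) + 703*5**2 + 5**2*(-50)) - 1*(-87492) = (-289636 + 20600 + 703*25 + 25*(-50)) + 87492 = (-289636 + 20600 + 17575 - 1250) + 87492 = -252711 + 87492 = -165219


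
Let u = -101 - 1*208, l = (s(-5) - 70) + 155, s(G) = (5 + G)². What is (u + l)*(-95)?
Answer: 21280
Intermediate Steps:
l = 85 (l = ((5 - 5)² - 70) + 155 = (0² - 70) + 155 = (0 - 70) + 155 = -70 + 155 = 85)
u = -309 (u = -101 - 208 = -309)
(u + l)*(-95) = (-309 + 85)*(-95) = -224*(-95) = 21280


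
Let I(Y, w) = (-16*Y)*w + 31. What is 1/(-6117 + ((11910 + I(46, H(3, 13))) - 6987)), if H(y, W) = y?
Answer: -1/3371 ≈ -0.00029665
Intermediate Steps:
I(Y, w) = 31 - 16*Y*w (I(Y, w) = -16*Y*w + 31 = 31 - 16*Y*w)
1/(-6117 + ((11910 + I(46, H(3, 13))) - 6987)) = 1/(-6117 + ((11910 + (31 - 16*46*3)) - 6987)) = 1/(-6117 + ((11910 + (31 - 2208)) - 6987)) = 1/(-6117 + ((11910 - 2177) - 6987)) = 1/(-6117 + (9733 - 6987)) = 1/(-6117 + 2746) = 1/(-3371) = -1/3371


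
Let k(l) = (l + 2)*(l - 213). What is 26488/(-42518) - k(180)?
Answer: 18238330/3037 ≈ 6005.4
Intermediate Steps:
k(l) = (-213 + l)*(2 + l) (k(l) = (2 + l)*(-213 + l) = (-213 + l)*(2 + l))
26488/(-42518) - k(180) = 26488/(-42518) - (-426 + 180**2 - 211*180) = 26488*(-1/42518) - (-426 + 32400 - 37980) = -1892/3037 - 1*(-6006) = -1892/3037 + 6006 = 18238330/3037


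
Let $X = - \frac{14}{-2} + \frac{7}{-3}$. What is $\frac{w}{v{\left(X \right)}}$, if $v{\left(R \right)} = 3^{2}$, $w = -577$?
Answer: $- \frac{577}{9} \approx -64.111$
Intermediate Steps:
$X = \frac{14}{3}$ ($X = \left(-14\right) \left(- \frac{1}{2}\right) + 7 \left(- \frac{1}{3}\right) = 7 - \frac{7}{3} = \frac{14}{3} \approx 4.6667$)
$v{\left(R \right)} = 9$
$\frac{w}{v{\left(X \right)}} = - \frac{577}{9}$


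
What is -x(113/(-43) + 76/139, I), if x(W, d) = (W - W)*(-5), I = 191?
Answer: 0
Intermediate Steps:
x(W, d) = 0 (x(W, d) = 0*(-5) = 0)
-x(113/(-43) + 76/139, I) = -1*0 = 0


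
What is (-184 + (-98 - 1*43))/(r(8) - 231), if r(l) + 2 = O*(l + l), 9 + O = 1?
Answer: 325/361 ≈ 0.90028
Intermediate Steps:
O = -8 (O = -9 + 1 = -8)
r(l) = -2 - 16*l (r(l) = -2 - 8*(l + l) = -2 - 16*l)
(-184 + (-98 - 1*43))/(r(8) - 231) = (-184 + (-98 - 1*43))/((-2 - 16*8) - 231) = (-184 + (-98 - 43))/((-2 - 128) - 231) = (-184 - 141)/(-130 - 231) = -325/(-361) = -325*(-1/361) = 325/361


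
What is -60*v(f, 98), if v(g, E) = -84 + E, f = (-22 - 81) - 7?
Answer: -840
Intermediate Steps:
f = -110 (f = -103 - 7 = -110)
-60*v(f, 98) = -60*(-84 + 98) = -60*14 = -840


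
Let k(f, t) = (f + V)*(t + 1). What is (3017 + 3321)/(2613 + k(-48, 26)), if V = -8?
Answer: 6338/1101 ≈ 5.7566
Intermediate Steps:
k(f, t) = (1 + t)*(-8 + f) (k(f, t) = (f - 8)*(t + 1) = (-8 + f)*(1 + t) = (1 + t)*(-8 + f))
(3017 + 3321)/(2613 + k(-48, 26)) = (3017 + 3321)/(2613 + (-8 - 48 - 8*26 - 48*26)) = 6338/(2613 + (-8 - 48 - 208 - 1248)) = 6338/(2613 - 1512) = 6338/1101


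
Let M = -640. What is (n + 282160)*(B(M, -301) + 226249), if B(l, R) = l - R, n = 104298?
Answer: 87304726780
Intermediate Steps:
(n + 282160)*(B(M, -301) + 226249) = (104298 + 282160)*((-640 - 1*(-301)) + 226249) = 386458*((-640 + 301) + 226249) = 386458*(-339 + 226249) = 386458*225910 = 87304726780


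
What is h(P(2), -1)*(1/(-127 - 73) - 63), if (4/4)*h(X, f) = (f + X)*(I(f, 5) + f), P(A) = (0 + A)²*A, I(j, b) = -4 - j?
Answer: 88207/50 ≈ 1764.1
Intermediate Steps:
P(A) = A³ (P(A) = A²*A = A³)
h(X, f) = -4*X - 4*f (h(X, f) = (f + X)*((-4 - f) + f) = (X + f)*(-4) = -4*X - 4*f)
h(P(2), -1)*(1/(-127 - 73) - 63) = (-4*2³ - 4*(-1))*(1/(-127 - 73) - 63) = (-4*8 + 4)*(1/(-200) - 63) = (-32 + 4)*(-1/200 - 63) = -28*(-12601/200) = 88207/50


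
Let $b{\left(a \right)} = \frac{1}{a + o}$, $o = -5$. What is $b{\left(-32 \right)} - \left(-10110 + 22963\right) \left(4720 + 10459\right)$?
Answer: $- \frac{7218540420}{37} \approx -1.951 \cdot 10^{8}$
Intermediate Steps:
$b{\left(a \right)} = \frac{1}{-5 + a}$ ($b{\left(a \right)} = \frac{1}{a - 5} = \frac{1}{-5 + a}$)
$b{\left(-32 \right)} - \left(-10110 + 22963\right) \left(4720 + 10459\right) = \frac{1}{-5 - 32} - \left(-10110 + 22963\right) \left(4720 + 10459\right) = \frac{1}{-37} - 12853 \cdot 15179 = - \frac{1}{37} - 195095687 = - \frac{7218540420}{37}$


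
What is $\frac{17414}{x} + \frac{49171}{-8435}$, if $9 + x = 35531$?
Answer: $- \frac{799882586}{149814035} \approx -5.3392$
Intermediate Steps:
$x = 35522$ ($x = -9 + 35531 = 35522$)
$\frac{17414}{x} + \frac{49171}{-8435} = \frac{17414}{35522} + \frac{49171}{-8435} = 17414 \cdot \frac{1}{35522} + 49171 \left(- \frac{1}{8435}\right) = \frac{8707}{17761} - \frac{49171}{8435} = - \frac{799882586}{149814035}$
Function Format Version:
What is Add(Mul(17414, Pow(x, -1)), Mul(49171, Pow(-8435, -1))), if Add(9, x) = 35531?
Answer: Rational(-799882586, 149814035) ≈ -5.3392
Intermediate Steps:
x = 35522 (x = Add(-9, 35531) = 35522)
Add(Mul(17414, Pow(x, -1)), Mul(49171, Pow(-8435, -1))) = Add(Mul(17414, Pow(35522, -1)), Mul(49171, Pow(-8435, -1))) = Add(Mul(17414, Rational(1, 35522)), Mul(49171, Rational(-1, 8435))) = Add(Rational(8707, 17761), Rational(-49171, 8435)) = Rational(-799882586, 149814035)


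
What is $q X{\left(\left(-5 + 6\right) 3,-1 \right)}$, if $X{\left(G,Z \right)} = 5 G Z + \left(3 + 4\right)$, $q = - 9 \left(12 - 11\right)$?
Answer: $72$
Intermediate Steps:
$q = -9$ ($q = \left(-9\right) 1 = -9$)
$X{\left(G,Z \right)} = 7 + 5 G Z$ ($X{\left(G,Z \right)} = 5 G Z + 7 = 7 + 5 G Z$)
$q X{\left(\left(-5 + 6\right) 3,-1 \right)} = - 9 \left(7 + 5 \left(-5 + 6\right) 3 \left(-1\right)\right) = - 9 \left(7 + 5 \cdot 1 \cdot 3 \left(-1\right)\right) = - 9 \left(7 + 5 \cdot 3 \left(-1\right)\right) = - 9 \left(7 - 15\right) = \left(-9\right) \left(-8\right) = 72$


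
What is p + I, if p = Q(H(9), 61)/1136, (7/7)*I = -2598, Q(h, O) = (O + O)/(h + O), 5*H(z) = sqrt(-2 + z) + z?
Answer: -72742071163/27999276 - 305*sqrt(7)/55998552 ≈ -2598.0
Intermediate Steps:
H(z) = z/5 + sqrt(-2 + z)/5 (H(z) = (sqrt(-2 + z) + z)/5 = (z + sqrt(-2 + z))/5 = z/5 + sqrt(-2 + z)/5)
Q(h, O) = 2*O/(O + h) (Q(h, O) = (2*O)/(O + h) = 2*O/(O + h))
I = -2598
p = 61/(568*(314/5 + sqrt(7)/5)) (p = (2*61/(61 + ((1/5)*9 + sqrt(-2 + 9)/5)))/1136 = (2*61/(61 + (9/5 + sqrt(7)/5)))*(1/1136) = (2*61/(314/5 + sqrt(7)/5))*(1/1136) = (122/(314/5 + sqrt(7)/5))*(1/1136) = 61/(568*(314/5 + sqrt(7)/5)) ≈ 0.0016958)
p + I = (47885/27999276 - 305*sqrt(7)/55998552) - 2598 = -72742071163/27999276 - 305*sqrt(7)/55998552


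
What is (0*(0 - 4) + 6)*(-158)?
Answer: -948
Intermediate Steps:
(0*(0 - 4) + 6)*(-158) = (0*(-4) + 6)*(-158) = (0 + 6)*(-158) = 6*(-158) = -948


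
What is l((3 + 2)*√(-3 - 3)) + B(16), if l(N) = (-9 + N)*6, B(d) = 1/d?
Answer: -863/16 + 30*I*√6 ≈ -53.938 + 73.485*I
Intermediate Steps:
l(N) = -54 + 6*N
l((3 + 2)*√(-3 - 3)) + B(16) = (-54 + 6*((3 + 2)*√(-3 - 3))) + 1/16 = (-54 + 6*(5*√(-6))) + 1/16 = (-54 + 6*(5*(I*√6))) + 1/16 = (-54 + 6*(5*I*√6)) + 1/16 = (-54 + 30*I*√6) + 1/16 = -863/16 + 30*I*√6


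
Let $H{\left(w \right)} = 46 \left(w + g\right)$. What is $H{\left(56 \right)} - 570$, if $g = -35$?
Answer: $396$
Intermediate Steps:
$H{\left(w \right)} = -1610 + 46 w$ ($H{\left(w \right)} = 46 \left(w - 35\right) = 46 \left(-35 + w\right) = -1610 + 46 w$)
$H{\left(56 \right)} - 570 = \left(-1610 + 46 \cdot 56\right) - 570 = \left(-1610 + 2576\right) - 570 = 966 - 570 = 396$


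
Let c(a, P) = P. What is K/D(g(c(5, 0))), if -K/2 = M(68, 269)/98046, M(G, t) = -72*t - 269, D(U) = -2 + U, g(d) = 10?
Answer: 19637/392184 ≈ 0.050071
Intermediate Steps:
M(G, t) = -269 - 72*t
K = 19637/49023 (K = -2*(-269 - 72*269)/98046 = -2*(-269 - 19368)/98046 = -(-39274)/98046 = -2*(-19637/98046) = 19637/49023 ≈ 0.40057)
K/D(g(c(5, 0))) = 19637/(49023*(-2 + 10)) = (19637/49023)/8 = (19637/49023)*(⅛) = 19637/392184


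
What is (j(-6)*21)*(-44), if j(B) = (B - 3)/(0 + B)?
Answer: -1386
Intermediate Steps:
j(B) = (-3 + B)/B
(j(-6)*21)*(-44) = (((-3 - 6)/(-6))*21)*(-44) = (-⅙*(-9)*21)*(-44) = ((3/2)*21)*(-44) = (63/2)*(-44) = -1386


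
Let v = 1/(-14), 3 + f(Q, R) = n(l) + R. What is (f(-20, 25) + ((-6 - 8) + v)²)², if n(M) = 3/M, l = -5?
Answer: 46232310289/960400 ≈ 48139.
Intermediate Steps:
f(Q, R) = -18/5 + R (f(Q, R) = -3 + (3/(-5) + R) = -3 + (3*(-⅕) + R) = -3 + (-⅗ + R) = -18/5 + R)
v = -1/14 ≈ -0.071429
(f(-20, 25) + ((-6 - 8) + v)²)² = ((-18/5 + 25) + ((-6 - 8) - 1/14)²)² = (107/5 + (-14 - 1/14)²)² = (107/5 + (-197/14)²)² = (107/5 + 38809/196)² = (215017/980)² = 46232310289/960400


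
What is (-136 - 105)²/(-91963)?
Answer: -58081/91963 ≈ -0.63157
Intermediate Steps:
(-136 - 105)²/(-91963) = (-241)²*(-1/91963) = 58081*(-1/91963) = -58081/91963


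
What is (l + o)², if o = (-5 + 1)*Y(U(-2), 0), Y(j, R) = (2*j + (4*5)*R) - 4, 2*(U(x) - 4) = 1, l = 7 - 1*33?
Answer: 2116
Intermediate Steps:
l = -26 (l = 7 - 33 = -26)
U(x) = 9/2 (U(x) = 4 + (½)*1 = 4 + ½ = 9/2)
Y(j, R) = -4 + 2*j + 20*R (Y(j, R) = (2*j + 20*R) - 4 = -4 + 2*j + 20*R)
o = -20 (o = (-5 + 1)*(-4 + 2*(9/2) + 20*0) = -4*(-4 + 9 + 0) = -4*5 = -20)
(l + o)² = (-26 - 20)² = (-46)² = 2116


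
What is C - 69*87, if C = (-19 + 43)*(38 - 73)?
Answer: -6843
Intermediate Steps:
C = -840 (C = 24*(-35) = -840)
C - 69*87 = -840 - 69*87 = -840 - 6003 = -6843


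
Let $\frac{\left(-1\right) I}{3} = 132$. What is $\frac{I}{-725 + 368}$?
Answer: $\frac{132}{119} \approx 1.1092$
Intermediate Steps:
$I = -396$ ($I = \left(-3\right) 132 = -396$)
$\frac{I}{-725 + 368} = - \frac{396}{-725 + 368} = - \frac{396}{-357} = \left(-396\right) \left(- \frac{1}{357}\right) = \frac{132}{119}$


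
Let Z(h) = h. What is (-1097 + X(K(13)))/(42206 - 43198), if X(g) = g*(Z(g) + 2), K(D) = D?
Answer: 451/496 ≈ 0.90927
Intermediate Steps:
X(g) = g*(2 + g) (X(g) = g*(g + 2) = g*(2 + g))
(-1097 + X(K(13)))/(42206 - 43198) = (-1097 + 13*(2 + 13))/(42206 - 43198) = (-1097 + 13*15)/(-992) = (-1097 + 195)*(-1/992) = -902*(-1/992) = 451/496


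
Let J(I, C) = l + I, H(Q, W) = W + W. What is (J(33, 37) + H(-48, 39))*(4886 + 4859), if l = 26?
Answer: 1335065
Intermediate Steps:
H(Q, W) = 2*W
J(I, C) = 26 + I
(J(33, 37) + H(-48, 39))*(4886 + 4859) = ((26 + 33) + 2*39)*(4886 + 4859) = (59 + 78)*9745 = 137*9745 = 1335065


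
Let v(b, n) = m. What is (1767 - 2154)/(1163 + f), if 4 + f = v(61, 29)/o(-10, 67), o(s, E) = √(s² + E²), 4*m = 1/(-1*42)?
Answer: -58093965453888/173981669150015 - 65016*√4589/173981669150015 ≈ -0.33391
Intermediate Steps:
m = -1/168 (m = 1/(4*((-1*42))) = (¼)/(-42) = (¼)*(-1/42) = -1/168 ≈ -0.0059524)
o(s, E) = √(E² + s²)
v(b, n) = -1/168
f = -4 - √4589/770952 (f = -4 - 1/(168*√(67² + (-10)²)) = -4 - 1/(168*√(4489 + 100)) = -4 - √4589/4589/168 = -4 - √4589/770952 ≈ -4.0001)
(1767 - 2154)/(1163 + f) = (1767 - 2154)/(1163 + (-4 - √4589/770952)) = -387/(1159 - √4589/770952)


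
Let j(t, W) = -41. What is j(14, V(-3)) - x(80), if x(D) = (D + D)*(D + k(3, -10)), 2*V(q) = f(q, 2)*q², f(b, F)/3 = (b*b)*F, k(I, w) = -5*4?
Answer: -9641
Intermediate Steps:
k(I, w) = -20
f(b, F) = 3*F*b² (f(b, F) = 3*((b*b)*F) = 3*(b²*F) = 3*(F*b²) = 3*F*b²)
V(q) = 3*q⁴ (V(q) = ((3*2*q²)*q²)/2 = ((6*q²)*q²)/2 = (6*q⁴)/2 = 3*q⁴)
x(D) = 2*D*(-20 + D) (x(D) = (D + D)*(D - 20) = (2*D)*(-20 + D) = 2*D*(-20 + D))
j(14, V(-3)) - x(80) = -41 - 2*80*(-20 + 80) = -41 - 2*80*60 = -41 - 1*9600 = -41 - 9600 = -9641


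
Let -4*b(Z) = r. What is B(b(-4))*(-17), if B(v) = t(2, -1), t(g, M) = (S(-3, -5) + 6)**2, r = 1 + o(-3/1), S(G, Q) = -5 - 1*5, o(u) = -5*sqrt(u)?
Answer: -272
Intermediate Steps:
S(G, Q) = -10 (S(G, Q) = -5 - 5 = -10)
r = 1 - 5*I*sqrt(3) (r = 1 - 5*sqrt(-3) = 1 - 5*I*sqrt(3) ≈ 1.0 - 8.6602*I)
b(Z) = -1/4 + 5*I*sqrt(3)/4 (b(Z) = -(1 - 5*I*sqrt(3))/4 = -1/4 + 5*I*sqrt(3)/4)
t(g, M) = 16 (t(g, M) = (-10 + 6)**2 = (-4)**2 = 16)
B(v) = 16
B(b(-4))*(-17) = 16*(-17) = -272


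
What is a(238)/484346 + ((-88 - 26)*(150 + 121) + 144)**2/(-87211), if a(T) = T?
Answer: -228989696934391/21120149503 ≈ -10842.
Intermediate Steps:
a(238)/484346 + ((-88 - 26)*(150 + 121) + 144)**2/(-87211) = 238/484346 + ((-88 - 26)*(150 + 121) + 144)**2/(-87211) = 238*(1/484346) + (-114*271 + 144)**2*(-1/87211) = 119/242173 + (-30894 + 144)**2*(-1/87211) = 119/242173 + (-30750)**2*(-1/87211) = 119/242173 + 945562500*(-1/87211) = 119/242173 - 945562500/87211 = -228989696934391/21120149503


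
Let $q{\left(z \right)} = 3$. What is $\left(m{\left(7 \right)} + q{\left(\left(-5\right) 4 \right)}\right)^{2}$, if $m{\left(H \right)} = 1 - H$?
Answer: $9$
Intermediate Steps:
$\left(m{\left(7 \right)} + q{\left(\left(-5\right) 4 \right)}\right)^{2} = \left(\left(1 - 7\right) + 3\right)^{2} = \left(-6 + 3\right)^{2} = \left(-3\right)^{2} = 9$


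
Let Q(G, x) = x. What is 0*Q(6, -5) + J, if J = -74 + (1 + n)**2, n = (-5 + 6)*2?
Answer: -65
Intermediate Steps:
n = 2 (n = 1*2 = 2)
J = -65 (J = -74 + (1 + 2)**2 = -74 + 3**2 = -74 + 9 = -65)
0*Q(6, -5) + J = 0*(-5) - 65 = 0 - 65 = -65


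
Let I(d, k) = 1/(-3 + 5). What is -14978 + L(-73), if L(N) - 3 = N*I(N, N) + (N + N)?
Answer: -30315/2 ≈ -15158.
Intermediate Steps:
I(d, k) = ½ (I(d, k) = 1/2 = ½)
L(N) = 3 + 5*N/2 (L(N) = 3 + (N*(½) + (N + N)) = 3 + (N/2 + 2*N) = 3 + 5*N/2)
-14978 + L(-73) = -14978 + (3 + (5/2)*(-73)) = -14978 + (3 - 365/2) = -14978 - 359/2 = -30315/2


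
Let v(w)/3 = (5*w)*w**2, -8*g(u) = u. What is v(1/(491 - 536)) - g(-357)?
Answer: -2168783/48600 ≈ -44.625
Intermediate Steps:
g(u) = -u/8
v(w) = 15*w**3 (v(w) = 3*((5*w)*w**2) = 3*(5*w**3) = 15*w**3)
v(1/(491 - 536)) - g(-357) = 15*(1/(491 - 536))**3 - (-1)*(-357)/8 = 15*(1/(-45))**3 - 1*357/8 = 15*(-1/45)**3 - 357/8 = 15*(-1/91125) - 357/8 = -1/6075 - 357/8 = -2168783/48600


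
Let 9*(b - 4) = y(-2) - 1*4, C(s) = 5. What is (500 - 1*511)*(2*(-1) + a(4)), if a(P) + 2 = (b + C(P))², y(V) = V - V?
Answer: -61655/81 ≈ -761.17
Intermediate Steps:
y(V) = 0
b = 32/9 (b = 4 + (0 - 1*4)/9 = 4 + (0 - 4)/9 = 4 + (⅑)*(-4) = 4 - 4/9 = 32/9 ≈ 3.5556)
a(P) = 5767/81 (a(P) = -2 + (32/9 + 5)² = -2 + (77/9)² = -2 + 5929/81 = 5767/81)
(500 - 1*511)*(2*(-1) + a(4)) = (500 - 1*511)*(2*(-1) + 5767/81) = (500 - 511)*(-2 + 5767/81) = -11*5605/81 = -61655/81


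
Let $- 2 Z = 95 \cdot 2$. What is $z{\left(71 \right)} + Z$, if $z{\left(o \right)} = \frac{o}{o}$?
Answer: $-94$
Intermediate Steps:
$Z = -95$ ($Z = - \frac{95 \cdot 2}{2} = \left(- \frac{1}{2}\right) 190 = -95$)
$z{\left(o \right)} = 1$
$z{\left(71 \right)} + Z = 1 - 95 = -94$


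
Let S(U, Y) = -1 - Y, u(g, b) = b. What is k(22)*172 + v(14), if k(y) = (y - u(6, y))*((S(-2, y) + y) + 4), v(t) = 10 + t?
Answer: 24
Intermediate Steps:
k(y) = 0 (k(y) = (y - y)*(((-1 - y) + y) + 4) = 0*(-1 + 4) = 0*3 = 0)
k(22)*172 + v(14) = 0*172 + (10 + 14) = 0 + 24 = 24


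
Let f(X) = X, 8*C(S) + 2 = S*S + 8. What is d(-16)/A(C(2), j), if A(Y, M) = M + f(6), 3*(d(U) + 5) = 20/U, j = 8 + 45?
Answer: -65/708 ≈ -0.091808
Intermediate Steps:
j = 53
C(S) = ¾ + S²/8 (C(S) = -¼ + (S*S + 8)/8 = -¼ + (S² + 8)/8 = -¼ + (8 + S²)/8 = -¼ + (1 + S²/8) = ¾ + S²/8)
d(U) = -5 + 20/(3*U) (d(U) = -5 + (20/U)/3 = -5 + 20/(3*U))
A(Y, M) = 6 + M (A(Y, M) = M + 6 = 6 + M)
d(-16)/A(C(2), j) = (-5 + (20/3)/(-16))/(6 + 53) = (-5 + (20/3)*(-1/16))/59 = (-5 - 5/12)*(1/59) = -65/12*1/59 = -65/708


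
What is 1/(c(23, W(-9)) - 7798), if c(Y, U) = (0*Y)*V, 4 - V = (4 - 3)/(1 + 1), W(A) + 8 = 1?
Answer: -1/7798 ≈ -0.00012824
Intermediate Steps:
W(A) = -7 (W(A) = -8 + 1 = -7)
V = 7/2 (V = 4 - (4 - 3)/(1 + 1) = 4 - 1/2 = 4 - 1*½ = 4 - ½ = 7/2 ≈ 3.5000)
c(Y, U) = 0 (c(Y, U) = (0*Y)*(7/2) = 0*(7/2) = 0)
1/(c(23, W(-9)) - 7798) = 1/(0 - 7798) = 1/(-7798) = -1/7798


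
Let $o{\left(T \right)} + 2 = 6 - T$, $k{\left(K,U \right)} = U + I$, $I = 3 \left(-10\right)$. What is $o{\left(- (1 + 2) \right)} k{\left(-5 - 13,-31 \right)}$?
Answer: $-427$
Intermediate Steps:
$I = -30$
$k{\left(K,U \right)} = -30 + U$ ($k{\left(K,U \right)} = U - 30 = -30 + U$)
$o{\left(T \right)} = 4 - T$ ($o{\left(T \right)} = -2 - \left(-6 + T\right) = 4 - T$)
$o{\left(- (1 + 2) \right)} k{\left(-5 - 13,-31 \right)} = \left(4 - - (1 + 2)\right) \left(-30 - 31\right) = \left(4 - \left(-1\right) 3\right) \left(-61\right) = \left(4 - -3\right) \left(-61\right) = \left(4 + 3\right) \left(-61\right) = 7 \left(-61\right) = -427$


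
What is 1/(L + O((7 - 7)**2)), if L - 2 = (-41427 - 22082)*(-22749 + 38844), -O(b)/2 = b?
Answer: -1/1022177353 ≈ -9.7830e-10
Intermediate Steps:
O(b) = -2*b
L = -1022177353 (L = 2 + (-41427 - 22082)*(-22749 + 38844) = 2 - 63509*16095 = 2 - 1022177355 = -1022177353)
1/(L + O((7 - 7)**2)) = 1/(-1022177353 - 2*(7 - 7)**2) = 1/(-1022177353 - 2*0**2) = 1/(-1022177353 - 2*0) = 1/(-1022177353 + 0) = 1/(-1022177353) = -1/1022177353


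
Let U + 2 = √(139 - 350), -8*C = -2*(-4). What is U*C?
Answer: 2 - I*√211 ≈ 2.0 - 14.526*I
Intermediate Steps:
C = -1 (C = -(-1)*(-4)/4 = -⅛*8 = -1)
U = -2 + I*√211 (U = -2 + √(139 - 350) = -2 + √(-211) = -2 + I*√211 ≈ -2.0 + 14.526*I)
U*C = (-2 + I*√211)*(-1) = 2 - I*√211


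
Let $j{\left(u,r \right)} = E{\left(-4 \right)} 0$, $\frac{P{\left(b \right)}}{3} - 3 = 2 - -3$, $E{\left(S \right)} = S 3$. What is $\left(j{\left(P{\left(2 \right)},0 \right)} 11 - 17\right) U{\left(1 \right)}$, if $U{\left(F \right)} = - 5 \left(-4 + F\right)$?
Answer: $-255$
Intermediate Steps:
$E{\left(S \right)} = 3 S$
$P{\left(b \right)} = 24$ ($P{\left(b \right)} = 9 + 3 \left(2 - -3\right) = 9 + 3 \left(2 + 3\right) = 9 + 3 \cdot 5 = 9 + 15 = 24$)
$U{\left(F \right)} = 20 - 5 F$
$j{\left(u,r \right)} = 0$ ($j{\left(u,r \right)} = 3 \left(-4\right) 0 = \left(-12\right) 0 = 0$)
$\left(j{\left(P{\left(2 \right)},0 \right)} 11 - 17\right) U{\left(1 \right)} = \left(0 \cdot 11 - 17\right) \left(20 - 5\right) = \left(0 - 17\right) \left(20 - 5\right) = \left(-17\right) 15 = -255$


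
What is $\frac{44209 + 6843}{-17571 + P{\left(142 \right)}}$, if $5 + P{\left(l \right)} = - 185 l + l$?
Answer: $- \frac{12763}{10926} \approx -1.1681$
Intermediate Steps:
$P{\left(l \right)} = -5 - 184 l$ ($P{\left(l \right)} = -5 + \left(- 185 l + l\right) = -5 - 184 l$)
$\frac{44209 + 6843}{-17571 + P{\left(142 \right)}} = \frac{44209 + 6843}{-17571 - 26133} = \frac{51052}{-17571 - 26133} = \frac{51052}{-43704} = 51052 \left(- \frac{1}{43704}\right) = - \frac{12763}{10926}$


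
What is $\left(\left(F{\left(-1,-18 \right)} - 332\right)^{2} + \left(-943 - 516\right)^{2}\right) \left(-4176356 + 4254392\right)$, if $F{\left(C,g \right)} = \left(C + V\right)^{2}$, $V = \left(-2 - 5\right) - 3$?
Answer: $169587991272$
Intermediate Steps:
$V = -10$ ($V = -7 - 3 = -10$)
$F{\left(C,g \right)} = \left(-10 + C\right)^{2}$ ($F{\left(C,g \right)} = \left(C - 10\right)^{2} = \left(-10 + C\right)^{2}$)
$\left(\left(F{\left(-1,-18 \right)} - 332\right)^{2} + \left(-943 - 516\right)^{2}\right) \left(-4176356 + 4254392\right) = \left(\left(\left(-10 - 1\right)^{2} - 332\right)^{2} + \left(-943 - 516\right)^{2}\right) \left(-4176356 + 4254392\right) = \left(\left(\left(-11\right)^{2} - 332\right)^{2} + \left(-1459\right)^{2}\right) 78036 = \left(\left(121 - 332\right)^{2} + 2128681\right) 78036 = \left(\left(-211\right)^{2} + 2128681\right) 78036 = \left(44521 + 2128681\right) 78036 = 2173202 \cdot 78036 = 169587991272$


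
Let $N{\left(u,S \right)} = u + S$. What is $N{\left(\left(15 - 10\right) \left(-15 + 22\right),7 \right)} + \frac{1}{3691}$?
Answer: $\frac{155023}{3691} \approx 42.0$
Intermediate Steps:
$N{\left(u,S \right)} = S + u$
$N{\left(\left(15 - 10\right) \left(-15 + 22\right),7 \right)} + \frac{1}{3691} = \left(7 + \left(15 - 10\right) \left(-15 + 22\right)\right) + \frac{1}{3691} = \left(7 + 5 \cdot 7\right) + \frac{1}{3691} = \left(7 + 35\right) + \frac{1}{3691} = 42 + \frac{1}{3691} = \frac{155023}{3691}$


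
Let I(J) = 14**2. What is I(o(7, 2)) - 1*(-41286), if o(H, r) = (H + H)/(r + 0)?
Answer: 41482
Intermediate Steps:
o(H, r) = 2*H/r (o(H, r) = (2*H)/r = 2*H/r)
I(J) = 196
I(o(7, 2)) - 1*(-41286) = 196 - 1*(-41286) = 196 + 41286 = 41482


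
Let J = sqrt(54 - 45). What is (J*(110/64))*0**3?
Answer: 0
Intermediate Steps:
J = 3 (J = sqrt(9) = 3)
(J*(110/64))*0**3 = (3*(110/64))*0**3 = (3*(110*(1/64)))*0 = (3*(55/32))*0 = (165/32)*0 = 0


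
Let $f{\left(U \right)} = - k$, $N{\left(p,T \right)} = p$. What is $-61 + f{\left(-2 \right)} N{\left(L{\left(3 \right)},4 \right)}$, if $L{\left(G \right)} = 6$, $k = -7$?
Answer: $-19$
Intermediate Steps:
$f{\left(U \right)} = 7$ ($f{\left(U \right)} = \left(-1\right) \left(-7\right) = 7$)
$-61 + f{\left(-2 \right)} N{\left(L{\left(3 \right)},4 \right)} = -61 + 7 \cdot 6 = -61 + 42 = -19$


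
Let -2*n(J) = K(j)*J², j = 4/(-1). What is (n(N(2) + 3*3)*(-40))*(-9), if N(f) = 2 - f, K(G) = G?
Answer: 58320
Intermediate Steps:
j = -4 (j = 4*(-1) = -4)
n(J) = 2*J² (n(J) = -(-2)*J² = 2*J²)
(n(N(2) + 3*3)*(-40))*(-9) = ((2*((2 - 1*2) + 3*3)²)*(-40))*(-9) = ((2*((2 - 2) + 9)²)*(-40))*(-9) = ((2*(0 + 9)²)*(-40))*(-9) = ((2*9²)*(-40))*(-9) = ((2*81)*(-40))*(-9) = (162*(-40))*(-9) = -6480*(-9) = 58320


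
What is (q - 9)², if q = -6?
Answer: 225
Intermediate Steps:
(q - 9)² = (-6 - 9)² = (-15)² = 225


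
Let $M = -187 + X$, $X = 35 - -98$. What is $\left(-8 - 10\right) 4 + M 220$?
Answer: $-11952$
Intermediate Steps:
$X = 133$ ($X = 35 + 98 = 133$)
$M = -54$ ($M = -187 + 133 = -54$)
$\left(-8 - 10\right) 4 + M 220 = \left(-8 - 10\right) 4 - 11880 = \left(-18\right) 4 - 11880 = -72 - 11880 = -11952$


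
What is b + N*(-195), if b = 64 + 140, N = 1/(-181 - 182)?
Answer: 24749/121 ≈ 204.54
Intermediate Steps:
N = -1/363 (N = 1/(-363) = -1/363 ≈ -0.0027548)
b = 204
b + N*(-195) = 204 - 1/363*(-195) = 204 + 65/121 = 24749/121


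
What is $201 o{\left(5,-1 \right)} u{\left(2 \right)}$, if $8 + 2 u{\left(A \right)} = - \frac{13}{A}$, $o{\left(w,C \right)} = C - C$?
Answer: $0$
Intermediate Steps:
$o{\left(w,C \right)} = 0$
$u{\left(A \right)} = -4 - \frac{13}{2 A}$ ($u{\left(A \right)} = -4 + \frac{\left(-13\right) \frac{1}{A}}{2} = -4 - \frac{13}{2 A}$)
$201 o{\left(5,-1 \right)} u{\left(2 \right)} = 201 \cdot 0 \left(-4 - \frac{13}{2 \cdot 2}\right) = 0 \left(-4 - \frac{13}{4}\right) = 0 \left(- \frac{29}{4}\right) = 0$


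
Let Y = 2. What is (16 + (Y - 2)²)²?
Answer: 256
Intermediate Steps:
(16 + (Y - 2)²)² = (16 + (2 - 2)²)² = (16 + 0²)² = (16 + 0)² = 16² = 256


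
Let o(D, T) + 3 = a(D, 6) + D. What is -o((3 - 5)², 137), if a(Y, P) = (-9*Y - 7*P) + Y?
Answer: 73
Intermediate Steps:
a(Y, P) = -8*Y - 7*P
o(D, T) = -45 - 7*D (o(D, T) = -3 + ((-8*D - 7*6) + D) = -3 + ((-8*D - 42) + D) = -3 + ((-42 - 8*D) + D) = -3 + (-42 - 7*D) = -45 - 7*D)
-o((3 - 5)², 137) = -(-45 - 7*(3 - 5)²) = -(-45 - 7*(-2)²) = -(-45 - 7*4) = -(-45 - 28) = -1*(-73) = 73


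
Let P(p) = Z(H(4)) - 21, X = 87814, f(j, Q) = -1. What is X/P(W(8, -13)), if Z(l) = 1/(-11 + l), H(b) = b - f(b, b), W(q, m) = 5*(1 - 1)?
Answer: -526884/127 ≈ -4148.7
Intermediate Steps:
W(q, m) = 0 (W(q, m) = 5*0 = 0)
H(b) = 1 + b (H(b) = b - 1*(-1) = b + 1 = 1 + b)
P(p) = -127/6 (P(p) = 1/(-11 + (1 + 4)) - 21 = 1/(-11 + 5) - 21 = 1/(-6) - 21 = -⅙ - 21 = -127/6)
X/P(W(8, -13)) = 87814/(-127/6) = 87814*(-6/127) = -526884/127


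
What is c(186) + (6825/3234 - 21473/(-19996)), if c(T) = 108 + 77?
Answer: 289745791/1539692 ≈ 188.18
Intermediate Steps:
c(T) = 185
c(186) + (6825/3234 - 21473/(-19996)) = 185 + (6825/3234 - 21473/(-19996)) = 185 + (6825*(1/3234) - 21473*(-1/19996)) = 185 + (325/154 + 21473/19996) = 185 + 4902771/1539692 = 289745791/1539692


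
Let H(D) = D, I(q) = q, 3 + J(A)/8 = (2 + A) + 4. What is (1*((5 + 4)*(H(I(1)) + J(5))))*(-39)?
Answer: -22815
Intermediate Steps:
J(A) = 24 + 8*A (J(A) = -24 + 8*((2 + A) + 4) = -24 + 8*(6 + A) = -24 + (48 + 8*A) = 24 + 8*A)
(1*((5 + 4)*(H(I(1)) + J(5))))*(-39) = (1*((5 + 4)*(1 + (24 + 8*5))))*(-39) = (1*(9*(1 + (24 + 40))))*(-39) = (1*(9*(1 + 64)))*(-39) = (1*(9*65))*(-39) = (1*585)*(-39) = 585*(-39) = -22815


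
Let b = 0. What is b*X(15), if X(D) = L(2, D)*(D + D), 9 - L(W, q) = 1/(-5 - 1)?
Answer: 0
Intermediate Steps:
L(W, q) = 55/6 (L(W, q) = 9 - 1/(-5 - 1) = 9 - 1/(-6) = 9 - 1*(-1/6) = 9 + 1/6 = 55/6)
X(D) = 55*D/3 (X(D) = 55*(D + D)/6 = 55*(2*D)/6 = 55*D/3)
b*X(15) = 0*((55/3)*15) = 0*275 = 0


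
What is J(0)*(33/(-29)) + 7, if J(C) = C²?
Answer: 7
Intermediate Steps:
J(0)*(33/(-29)) + 7 = 0²*(33/(-29)) + 7 = 0*(33*(-1/29)) + 7 = 0*(-33/29) + 7 = 0 + 7 = 7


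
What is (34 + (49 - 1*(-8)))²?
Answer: 8281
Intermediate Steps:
(34 + (49 - 1*(-8)))² = (34 + (49 + 8))² = (34 + 57)² = 91² = 8281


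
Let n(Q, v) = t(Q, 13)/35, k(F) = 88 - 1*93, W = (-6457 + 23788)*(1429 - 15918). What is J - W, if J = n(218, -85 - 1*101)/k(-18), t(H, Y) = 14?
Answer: 6277721473/25 ≈ 2.5111e+8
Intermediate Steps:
W = -251108859 (W = 17331*(-14489) = -251108859)
k(F) = -5 (k(F) = 88 - 93 = -5)
n(Q, v) = 2/5 (n(Q, v) = 14/35 = 14*(1/35) = 2/5)
J = -2/25 (J = (2/5)/(-5) = (2/5)*(-1/5) = -2/25 ≈ -0.080000)
J - W = -2/25 - 1*(-251108859) = -2/25 + 251108859 = 6277721473/25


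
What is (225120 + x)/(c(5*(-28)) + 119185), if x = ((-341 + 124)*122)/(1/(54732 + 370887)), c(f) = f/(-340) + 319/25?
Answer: -4788735221550/50659223 ≈ -94528.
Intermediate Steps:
c(f) = 319/25 - f/340 (c(f) = f*(-1/340) + 319*(1/25) = -f/340 + 319/25 = 319/25 - f/340)
x = -11267837406 (x = (-217*122)/(1/425619) = -26474/1/425619 = -26474*425619 = -11267837406)
(225120 + x)/(c(5*(-28)) + 119185) = (225120 - 11267837406)/((319/25 - (-28)/68) + 119185) = -11267612286/((319/25 - 1/340*(-140)) + 119185) = -11267612286/((319/25 + 7/17) + 119185) = -11267612286/(5598/425 + 119185) = -11267612286/50659223/425 = -11267612286*425/50659223 = -4788735221550/50659223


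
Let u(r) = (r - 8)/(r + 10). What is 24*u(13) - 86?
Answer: -1858/23 ≈ -80.783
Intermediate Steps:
u(r) = (-8 + r)/(10 + r)
24*u(13) - 86 = 24*((-8 + 13)/(10 + 13)) - 86 = 24*(5/23) - 86 = 120/23 - 86 = -1858/23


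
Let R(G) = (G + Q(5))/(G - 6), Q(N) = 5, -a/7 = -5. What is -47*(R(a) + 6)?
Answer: -10058/29 ≈ -346.83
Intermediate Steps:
a = 35 (a = -7*(-5) = 35)
R(G) = (5 + G)/(-6 + G) (R(G) = (G + 5)/(G - 6) = (5 + G)/(-6 + G))
-47*(R(a) + 6) = -47*((5 + 35)/(-6 + 35) + 6) = -47*(40/29 + 6) = -47*214/29 = -10058/29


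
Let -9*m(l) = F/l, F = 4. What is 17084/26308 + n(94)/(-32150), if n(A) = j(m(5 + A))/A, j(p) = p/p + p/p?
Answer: 6453687973/9938175850 ≈ 0.64938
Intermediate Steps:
m(l) = -4/(9*l)
j(p) = 2 (j(p) = 1 + 1 = 2)
n(A) = 2/A
17084/26308 + n(94)/(-32150) = 17084/26308 + (2/94)/(-32150) = 17084*(1/26308) + (2*(1/94))*(-1/32150) = 4271/6577 + (1/47)*(-1/32150) = 4271/6577 - 1/1511050 = 6453687973/9938175850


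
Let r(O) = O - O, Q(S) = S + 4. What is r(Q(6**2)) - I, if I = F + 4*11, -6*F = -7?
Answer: -271/6 ≈ -45.167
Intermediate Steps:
Q(S) = 4 + S
F = 7/6 (F = -1/6*(-7) = 7/6 ≈ 1.1667)
I = 271/6 (I = 7/6 + 4*11 = 7/6 + 44 = 271/6 ≈ 45.167)
r(O) = 0
r(Q(6**2)) - I = 0 - 1*271/6 = 0 - 271/6 = -271/6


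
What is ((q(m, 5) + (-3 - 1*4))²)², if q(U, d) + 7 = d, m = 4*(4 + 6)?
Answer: 6561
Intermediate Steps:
m = 40 (m = 4*10 = 40)
q(U, d) = -7 + d
((q(m, 5) + (-3 - 1*4))²)² = (((-7 + 5) + (-3 - 1*4))²)² = ((-2 + (-3 - 4))²)² = ((-2 - 7)²)² = ((-9)²)² = 81² = 6561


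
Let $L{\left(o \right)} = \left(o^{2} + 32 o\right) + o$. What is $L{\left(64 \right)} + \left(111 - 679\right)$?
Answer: $5640$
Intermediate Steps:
$L{\left(o \right)} = o^{2} + 33 o$
$L{\left(64 \right)} + \left(111 - 679\right) = 64 \left(33 + 64\right) + \left(111 - 679\right) = 64 \cdot 97 - 568 = 6208 - 568 = 5640$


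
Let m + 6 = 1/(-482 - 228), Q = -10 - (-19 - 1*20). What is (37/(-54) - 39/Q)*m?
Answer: 13545719/1111860 ≈ 12.183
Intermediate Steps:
Q = 29 (Q = -10 - (-19 - 20) = -10 - 1*(-39) = -10 + 39 = 29)
m = -4261/710 (m = -6 + 1/(-482 - 228) = -6 + 1/(-710) = -6 - 1/710 = -4261/710 ≈ -6.0014)
(37/(-54) - 39/Q)*m = (37/(-54) - 39/29)*(-4261/710) = (37*(-1/54) - 39*1/29)*(-4261/710) = (-37/54 - 39/29)*(-4261/710) = -3179/1566*(-4261/710) = 13545719/1111860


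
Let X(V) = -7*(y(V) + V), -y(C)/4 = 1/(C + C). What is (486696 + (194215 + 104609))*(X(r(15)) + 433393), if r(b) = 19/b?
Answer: 6468371143104/19 ≈ 3.4044e+11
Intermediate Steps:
y(C) = -2/C (y(C) = -4/(C + C) = -4*1/(2*C) = -2/C)
X(V) = -7*V + 14/V (X(V) = -7*(-2/V + V) = -7*(V - 2/V) = -7*V + 14/V)
(486696 + (194215 + 104609))*(X(r(15)) + 433393) = (486696 + (194215 + 104609))*((-133/15 + 14/((19/15))) + 433393) = (486696 + 298824)*((-133/15 + 14/((19*(1/15)))) + 433393) = 785520*((-7*19/15 + 14/(19/15)) + 433393) = 785520*((-133/15 + 14*(15/19)) + 433393) = 785520*((-133/15 + 210/19) + 433393) = 785520*(623/285 + 433393) = 785520*(123517628/285) = 6468371143104/19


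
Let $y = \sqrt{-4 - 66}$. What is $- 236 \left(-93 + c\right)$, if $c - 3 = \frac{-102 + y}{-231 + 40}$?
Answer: $\frac{4032768}{191} + \frac{236 i \sqrt{70}}{191} \approx 21114.0 + 10.338 i$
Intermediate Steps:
$y = i \sqrt{70}$ ($y = \sqrt{-70} = i \sqrt{70} \approx 8.3666 i$)
$c = \frac{675}{191} - \frac{i \sqrt{70}}{191}$ ($c = 3 + \frac{-102 + i \sqrt{70}}{-231 + 40} = 3 + \frac{-102 + i \sqrt{70}}{-191} = 3 + \left(-102 + i \sqrt{70}\right) \left(- \frac{1}{191}\right) = 3 + \left(\frac{102}{191} - \frac{i \sqrt{70}}{191}\right) = \frac{675}{191} - \frac{i \sqrt{70}}{191} \approx 3.534 - 0.043804 i$)
$- 236 \left(-93 + c\right) = - 236 \left(-93 + \left(\frac{675}{191} - \frac{i \sqrt{70}}{191}\right)\right) = - 236 \left(- \frac{17088}{191} - \frac{i \sqrt{70}}{191}\right) = \frac{4032768}{191} + \frac{236 i \sqrt{70}}{191}$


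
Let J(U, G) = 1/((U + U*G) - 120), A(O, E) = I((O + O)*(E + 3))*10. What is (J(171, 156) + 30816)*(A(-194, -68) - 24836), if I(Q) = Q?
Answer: 62420454430604/8909 ≈ 7.0064e+9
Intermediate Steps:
A(O, E) = 20*O*(3 + E) (A(O, E) = ((O + O)*(E + 3))*10 = ((2*O)*(3 + E))*10 = (2*O*(3 + E))*10 = 20*O*(3 + E))
J(U, G) = 1/(-120 + U + G*U) (J(U, G) = 1/((U + G*U) - 120) = 1/(-120 + U + G*U))
(J(171, 156) + 30816)*(A(-194, -68) - 24836) = (1/(-120 + 171 + 156*171) + 30816)*(20*(-194)*(3 - 68) - 24836) = (1/(-120 + 171 + 26676) + 30816)*(20*(-194)*(-65) - 24836) = (1/26727 + 30816)*(252200 - 24836) = (1/26727 + 30816)*227364 = (823619233/26727)*227364 = 62420454430604/8909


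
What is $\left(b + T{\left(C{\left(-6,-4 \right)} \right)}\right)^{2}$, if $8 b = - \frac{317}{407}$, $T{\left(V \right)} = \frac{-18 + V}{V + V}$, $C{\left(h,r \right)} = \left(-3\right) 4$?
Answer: $\frac{14085009}{10601536} \approx 1.3286$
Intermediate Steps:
$C{\left(h,r \right)} = -12$
$T{\left(V \right)} = \frac{-18 + V}{2 V}$
$b = - \frac{317}{3256}$ ($b = \frac{\left(-317\right) \frac{1}{407}}{8} = \frac{1}{8} \left(- \frac{317}{407}\right) = - \frac{317}{3256} \approx -0.097359$)
$\left(b + T{\left(C{\left(-6,-4 \right)} \right)}\right)^{2} = \left(- \frac{317}{3256} + \frac{-18 - 12}{2 \left(-12\right)}\right)^{2} = \left(- \frac{317}{3256} + \frac{1}{2} \left(- \frac{1}{12}\right) \left(-30\right)\right)^{2} = \left(- \frac{317}{3256} + \frac{5}{4}\right)^{2} = \left(\frac{3753}{3256}\right)^{2} = \frac{14085009}{10601536}$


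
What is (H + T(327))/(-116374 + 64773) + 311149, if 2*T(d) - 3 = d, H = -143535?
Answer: 16055742919/51601 ≈ 3.1115e+5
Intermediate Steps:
T(d) = 3/2 + d/2
(H + T(327))/(-116374 + 64773) + 311149 = (-143535 + (3/2 + (1/2)*327))/(-116374 + 64773) + 311149 = (-143535 + (3/2 + 327/2))/(-51601) + 311149 = (-143535 + 165)*(-1/51601) + 311149 = -143370*(-1/51601) + 311149 = 143370/51601 + 311149 = 16055742919/51601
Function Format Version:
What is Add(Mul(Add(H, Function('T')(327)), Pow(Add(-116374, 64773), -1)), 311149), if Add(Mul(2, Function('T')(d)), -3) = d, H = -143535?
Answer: Rational(16055742919, 51601) ≈ 3.1115e+5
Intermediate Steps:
Function('T')(d) = Add(Rational(3, 2), Mul(Rational(1, 2), d))
Add(Mul(Add(H, Function('T')(327)), Pow(Add(-116374, 64773), -1)), 311149) = Add(Mul(Add(-143535, Add(Rational(3, 2), Mul(Rational(1, 2), 327))), Pow(Add(-116374, 64773), -1)), 311149) = Add(Mul(Add(-143535, Add(Rational(3, 2), Rational(327, 2))), Pow(-51601, -1)), 311149) = Add(Mul(Add(-143535, 165), Rational(-1, 51601)), 311149) = Add(Mul(-143370, Rational(-1, 51601)), 311149) = Add(Rational(143370, 51601), 311149) = Rational(16055742919, 51601)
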